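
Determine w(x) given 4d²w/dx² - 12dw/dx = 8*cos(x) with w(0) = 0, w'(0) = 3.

w = -1 - 3*sin(x)/5 - cos(x)/5 + 6*exp(3*x)/5

Divide through by 4: w'' - 3w' = 2*cos(x).
Characteristic equation r² - 3r = 0 factors as (r - 3)r = 0, so r = 3, 0.
Hence w_h = C1*exp(3*x) + C2.
Try w_p = A*cos(x) + B*sin(x). Substituting and equating the coefficients of cos(x) and sin(x) gives A = -1/5, B = -3/5, so w_p = -3*sin(x)/5 - cos(x)/5.
General solution: w = C2 - 3*sin(x)/5 - cos(x)/5 + C1*exp(3*x).
Apply the initial conditions: w(0) = -1/5 + C1 + C2 = 0 and w'(0) = -3/5 + 3*C1 = 3. Solving gives C1 = 6/5, C2 = -1.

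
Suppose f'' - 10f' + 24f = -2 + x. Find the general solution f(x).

f = -19/288 + x/24 + C1*exp(6*x) + C2*exp(4*x)

Characteristic equation r² - 10r + 24 = 0 factors as (r - 6)(r - 4) = 0, so r = 6, 4.
Hence f_h = C1*exp(6*x) + C2*exp(4*x).
For the particular solution try f_p = A0 + A1*x. Substituting and matching coefficients of each power of x gives A0 = -19/288, A1 = 1/24, so f_p = -19/288 + x/24.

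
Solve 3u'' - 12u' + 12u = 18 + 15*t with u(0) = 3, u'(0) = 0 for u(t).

Divide through by 3: u'' - 4u' + 4u = 6 + 5*t.
Characteristic equation r² - 4r + 4 = 0 has discriminant (-4)² - 4·(4) = 0, so r = 2 is a repeated root.
Hence u_h = (C1 + C2*t)*exp(2*t).
For the particular solution try u_p = A0 + A1*t. Substituting and matching coefficients of each power of t gives A0 = 11/4, A1 = 5/4, so u_p = 11/4 + 5*t/4.
General solution: u = 11/4 + 5*t/4 + C1*exp(2*t) + C2*t*exp(2*t).
Apply the initial conditions: u(0) = 11/4 + C1 = 3 and u'(0) = 5/4 + C2 + 2*C1 = 0. Solving gives C1 = 1/4, C2 = -7/4.

u = 11/4 + exp(2*t)/4 + 5*t/4 - 7*t*exp(2*t)/4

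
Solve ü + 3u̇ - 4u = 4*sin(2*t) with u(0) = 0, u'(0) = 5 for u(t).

u = -27*exp(-4*t)/25 - 8*sin(2*t)/25 - 6*cos(2*t)/25 + 33*exp(t)/25

Characteristic equation r² + 3r - 4 = 0 factors as (r + 4)(r - 1) = 0, so r = -4, 1.
Hence u_h = C1*exp(-4*t) + C2*exp(t).
Try u_p = A*cos(2*t) + B*sin(2*t). Substituting and equating the coefficients of cos(2t) and sin(2t) gives A = -6/25, B = -8/25, so u_p = -8*sin(2*t)/25 - 6*cos(2*t)/25.
General solution: u = -8*sin(2*t)/25 - 6*cos(2*t)/25 + C1*exp(-4*t) + C2*exp(t).
Apply the initial conditions: u(0) = -6/25 + C1 + C2 = 0 and u'(0) = -16/25 + C2 - 4*C1 = 5. Solving gives C1 = -27/25, C2 = 33/25.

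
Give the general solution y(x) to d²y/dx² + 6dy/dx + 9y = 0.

Characteristic equation r² + 6r + 9 = 0 has discriminant (6)² - 4·(9) = 0, so r = -3 is a repeated root.
Hence y_h = (C1 + C2*x)*exp(-3*x).

y = C1*exp(-3*x) + C2*x*exp(-3*x)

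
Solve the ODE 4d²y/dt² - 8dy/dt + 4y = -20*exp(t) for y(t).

Divide through by 4: y'' - 2y' + y = -5*exp(t).
Characteristic equation r² - 2r + 1 = 0 has discriminant (-2)² - 4·(1) = 0, so r = 1 is a repeated root.
Hence y_h = (C1 + C2*t)*exp(t).
Since exp(t) solves the homogeneous equation (r = 1 is a root of multiplicity 2), multiply the trial by t^2. Try y_p = A*t^2*exp(t). Substituting into the equation and dividing by exp(t) gives A = -5/2, so y_p = -5*t^2*exp(t)/2.

y = C1*exp(t) - 5*t**2*exp(t)/2 + C2*t*exp(t)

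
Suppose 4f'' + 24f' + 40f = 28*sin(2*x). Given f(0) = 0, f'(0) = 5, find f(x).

f = -7*cos(2*x)/15 + 7*sin(2*x)/30 + 7*cos(x)*exp(-3*x)/15 + 89*exp(-3*x)*sin(x)/15

Divide through by 4: f'' + 6f' + 10f = 7*sin(2*x).
Characteristic equation r² + 6r + 10 = 0 has discriminant (6)² - 4·(10) = -4 < 0, so r = -3 ± i.
Hence f_h = C1*cos(x)*exp(-3*x) + C2*exp(-3*x)*sin(x).
Try f_p = A*cos(2*x) + B*sin(2*x). Substituting and equating the coefficients of cos(2x) and sin(2x) gives A = -7/15, B = 7/30, so f_p = -7*cos(2*x)/15 + 7*sin(2*x)/30.
General solution: f = -7*cos(2*x)/15 + 7*sin(2*x)/30 + C1*cos(x)*exp(-3*x) + C2*exp(-3*x)*sin(x).
Apply the initial conditions: f(0) = -7/15 + C1 = 0 and f'(0) = 7/15 + C2 - 3*C1 = 5. Solving gives C1 = 7/15, C2 = 89/15.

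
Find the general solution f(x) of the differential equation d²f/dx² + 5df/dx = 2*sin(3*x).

f = C2 - 5*cos(3*x)/51 - sin(3*x)/17 + C1*exp(-5*x)

Characteristic equation r² + 5r = 0 factors as (r + 5)r = 0, so r = -5, 0.
Hence f_h = C1*exp(-5*x) + C2.
Try f_p = A*cos(3*x) + B*sin(3*x). Substituting and equating the coefficients of cos(3x) and sin(3x) gives A = -5/51, B = -1/17, so f_p = -5*cos(3*x)/51 - sin(3*x)/17.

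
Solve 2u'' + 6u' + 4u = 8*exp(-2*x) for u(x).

Divide through by 2: u'' + 3u' + 2u = 4*exp(-2*x).
Characteristic equation r² + 3r + 2 = 0 factors as (r + 2)(r + 1) = 0, so r = -2, -1.
Hence u_h = C1*exp(-2*x) + C2*exp(-x).
Since exp(-2*x) solves the homogeneous equation (r = -2 is a root of multiplicity 1), multiply the trial by x. Try u_p = A*x*exp(-2*x). Substituting into the equation and dividing by exp(-2*x) gives A = -4, so u_p = -4*x*exp(-2*x).

u = C1*exp(-2*x) + C2*exp(-x) - 4*x*exp(-2*x)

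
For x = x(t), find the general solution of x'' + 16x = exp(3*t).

Characteristic equation r² + 16 = 0 has discriminant (0)² - 4·(16) = -64 < 0, so r = ± 4i.
Hence x_h = C1*cos(4*t) + C2*sin(4*t).
Try x_p = A*exp(3*t). Substituting into the equation and dividing by exp(3*t) gives A = 1/25, so x_p = exp(3*t)/25.

x = exp(3*t)/25 + C1*cos(4*t) + C2*sin(4*t)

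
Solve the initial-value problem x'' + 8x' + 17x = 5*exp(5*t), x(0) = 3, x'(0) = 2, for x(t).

Characteristic equation r² + 8r + 17 = 0 has discriminant (8)² - 4·(17) = -4 < 0, so r = -4 ± i.
Hence x_h = C1*cos(t)*exp(-4*t) + C2*exp(-4*t)*sin(t).
Try x_p = A*exp(5*t). Substituting into the equation and dividing by exp(5*t) gives A = 5/82, so x_p = 5*exp(5*t)/82.
General solution: x = 5*exp(5*t)/82 + C1*cos(t)*exp(-4*t) + C2*exp(-4*t)*sin(t).
Apply the initial conditions: x(0) = 5/82 + C1 = 3 and x'(0) = 25/82 + C2 - 4*C1 = 2. Solving gives C1 = 241/82, C2 = 1103/82.

x = 5*exp(5*t)/82 + 241*cos(t)*exp(-4*t)/82 + 1103*exp(-4*t)*sin(t)/82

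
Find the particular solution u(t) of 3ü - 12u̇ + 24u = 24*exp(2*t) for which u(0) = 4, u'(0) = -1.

Divide through by 3: u'' - 4u' + 8u = 8*exp(2*t).
Characteristic equation r² - 4r + 8 = 0 has discriminant (-4)² - 4·(8) = -16 < 0, so r = 2 ± 2i.
Hence u_h = C1*cos(2*t)*exp(2*t) + C2*exp(2*t)*sin(2*t).
Try u_p = A*exp(2*t). Substituting into the equation and dividing by exp(2*t) gives A = 2, so u_p = 2*exp(2*t).
General solution: u = 2*exp(2*t) + C1*cos(2*t)*exp(2*t) + C2*exp(2*t)*sin(2*t).
Apply the initial conditions: u(0) = 2 + C1 = 4 and u'(0) = 4 + 2*C1 + 2*C2 = -1. Solving gives C1 = 2, C2 = -9/2.

u = 2*exp(2*t) + 2*cos(2*t)*exp(2*t) - 9*exp(2*t)*sin(2*t)/2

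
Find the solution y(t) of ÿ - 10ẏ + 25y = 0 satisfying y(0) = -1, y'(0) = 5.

Characteristic equation r² - 10r + 25 = 0 has discriminant (-10)² - 4·(25) = 0, so r = 5 is a repeated root.
Hence y_h = (C1 + C2*t)*exp(5*t).
Apply the initial conditions: y(0) = C1 = -1 and y'(0) = C2 + 5*C1 = 5. Solving gives C1 = -1, C2 = 10.

y = -exp(5*t) + 10*t*exp(5*t)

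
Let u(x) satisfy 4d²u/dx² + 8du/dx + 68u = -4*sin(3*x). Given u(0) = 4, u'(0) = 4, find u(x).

Divide through by 4: u'' + 2u' + 17u = -sin(3*x).
Characteristic equation r² + 2r + 17 = 0 has discriminant (2)² - 4·(17) = -64 < 0, so r = -1 ± 4i.
Hence u_h = C1*cos(4*x)*exp(-x) + C2*exp(-x)*sin(4*x).
Try u_p = A*cos(3*x) + B*sin(3*x). Substituting and equating the coefficients of cos(3x) and sin(3x) gives A = 3/50, B = -2/25, so u_p = -2*sin(3*x)/25 + 3*cos(3*x)/50.
General solution: u = -2*sin(3*x)/25 + 3*cos(3*x)/50 + C1*cos(4*x)*exp(-x) + C2*exp(-x)*sin(4*x).
Apply the initial conditions: u(0) = 3/50 + C1 = 4 and u'(0) = -6/25 - C1 + 4*C2 = 4. Solving gives C1 = 197/50, C2 = 409/200.

u = -2*sin(3*x)/25 + 3*cos(3*x)/50 + 197*cos(4*x)*exp(-x)/50 + 409*exp(-x)*sin(4*x)/200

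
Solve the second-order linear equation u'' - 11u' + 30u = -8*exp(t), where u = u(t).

u = -2*exp(t)/5 + C1*exp(5*t) + C2*exp(6*t)

Characteristic equation r² - 11r + 30 = 0 factors as (r - 5)(r - 6) = 0, so r = 5, 6.
Hence u_h = C1*exp(5*t) + C2*exp(6*t).
Try u_p = A*exp(t). Substituting into the equation and dividing by exp(t) gives A = -2/5, so u_p = -2*exp(t)/5.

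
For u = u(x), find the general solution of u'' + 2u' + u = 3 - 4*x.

Characteristic equation r² + 2r + 1 = 0 has discriminant (2)² - 4·(1) = 0, so r = -1 is a repeated root.
Hence u_h = (C1 + C2*x)*exp(-x).
For the particular solution try u_p = A0 + A1*x. Substituting and matching coefficients of each power of x gives A0 = 11, A1 = -4, so u_p = 11 - 4*x.

u = 11 - 4*x + C1*exp(-x) + C2*x*exp(-x)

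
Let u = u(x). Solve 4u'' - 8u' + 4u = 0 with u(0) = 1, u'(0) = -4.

Divide through by 4: u'' - 2u' + u = 0.
Characteristic equation r² - 2r + 1 = 0 has discriminant (-2)² - 4·(1) = 0, so r = 1 is a repeated root.
Hence u_h = (C1 + C2*x)*exp(x).
Apply the initial conditions: u(0) = C1 = 1 and u'(0) = C1 + C2 = -4. Solving gives C1 = 1, C2 = -5.

u = -5*x*exp(x) + exp(x)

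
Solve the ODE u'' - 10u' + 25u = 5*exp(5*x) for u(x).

Characteristic equation r² - 10r + 25 = 0 has discriminant (-10)² - 4·(25) = 0, so r = 5 is a repeated root.
Hence u_h = (C1 + C2*x)*exp(5*x).
Since exp(5*x) solves the homogeneous equation (r = 5 is a root of multiplicity 2), multiply the trial by x^2. Try u_p = A*x^2*exp(5*x). Substituting into the equation and dividing by exp(5*x) gives A = 5/2, so u_p = 5*x^2*exp(5*x)/2.

u = C1*exp(5*x) + 5*x**2*exp(5*x)/2 + C2*x*exp(5*x)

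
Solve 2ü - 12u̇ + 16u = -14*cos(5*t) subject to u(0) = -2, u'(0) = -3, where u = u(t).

Divide through by 2: u'' - 6u' + 8u = -7*cos(5*t).
Characteristic equation r² - 6r + 8 = 0 factors as (r - 4)(r - 2) = 0, so r = 4, 2.
Hence u_h = C1*exp(4*t) + C2*exp(2*t).
Try u_p = A*cos(5*t) + B*sin(5*t). Substituting and equating the coefficients of cos(5t) and sin(5t) gives A = 119/1189, B = 210/1189, so u_p = 119*cos(5*t)/1189 + 210*sin(5*t)/1189.
General solution: u = 119*cos(5*t)/1189 + 210*sin(5*t)/1189 + C1*exp(4*t) + C2*exp(2*t).
Apply the initial conditions: u(0) = 119/1189 + C1 + C2 = -2 and u'(0) = 1050/1189 + 2*C2 + 4*C1 = -3. Solving gives C1 = 13/82, C2 = -131/58.

u = -131*exp(2*t)/58 + 13*exp(4*t)/82 + 119*cos(5*t)/1189 + 210*sin(5*t)/1189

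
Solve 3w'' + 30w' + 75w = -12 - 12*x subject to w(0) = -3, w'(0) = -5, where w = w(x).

w = -12/125 - 363*exp(-5*x)/125 - 4*x/25 - 484*x*exp(-5*x)/25

Divide through by 3: w'' + 10w' + 25w = -4 - 4*x.
Characteristic equation r² + 10r + 25 = 0 has discriminant (10)² - 4·(25) = 0, so r = -5 is a repeated root.
Hence w_h = (C1 + C2*x)*exp(-5*x).
For the particular solution try w_p = A0 + A1*x. Substituting and matching coefficients of each power of x gives A0 = -12/125, A1 = -4/25, so w_p = -12/125 - 4*x/25.
General solution: w = -12/125 - 4*x/25 + C1*exp(-5*x) + C2*x*exp(-5*x).
Apply the initial conditions: w(0) = -12/125 + C1 = -3 and w'(0) = -4/25 + C2 - 5*C1 = -5. Solving gives C1 = -363/125, C2 = -484/25.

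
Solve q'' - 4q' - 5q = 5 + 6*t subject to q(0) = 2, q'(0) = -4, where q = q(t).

Characteristic equation r² - 4r - 5 = 0 factors as (r + 1)(r - 5) = 0, so r = -1, 5.
Hence q_h = C1*exp(-t) + C2*exp(5*t).
For the particular solution try q_p = A0 + A1*t. Substituting and matching coefficients of each power of t gives A0 = -1/25, A1 = -6/5, so q_p = -1/25 - 6*t/5.
General solution: q = -1/25 - 6*t/5 + C1*exp(-t) + C2*exp(5*t).
Apply the initial conditions: q(0) = -1/25 + C1 + C2 = 2 and q'(0) = -6/5 - C1 + 5*C2 = -4. Solving gives C1 = 13/6, C2 = -19/150.

q = -1/25 - 19*exp(5*t)/150 - 6*t/5 + 13*exp(-t)/6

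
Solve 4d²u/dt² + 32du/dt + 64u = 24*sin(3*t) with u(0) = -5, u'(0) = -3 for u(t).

Divide through by 4: u'' + 8u' + 16u = 6*sin(3*t).
Characteristic equation r² + 8r + 16 = 0 has discriminant (8)² - 4·(16) = 0, so r = -4 is a repeated root.
Hence u_h = (C1 + C2*t)*exp(-4*t).
Try u_p = A*cos(3*t) + B*sin(3*t). Substituting and equating the coefficients of cos(3t) and sin(3t) gives A = -144/625, B = 42/625, so u_p = -144*cos(3*t)/625 + 42*sin(3*t)/625.
General solution: u = -144*cos(3*t)/625 + 42*sin(3*t)/625 + C1*exp(-4*t) + C2*t*exp(-4*t).
Apply the initial conditions: u(0) = -144/625 + C1 = -5 and u'(0) = 126/625 + C2 - 4*C1 = -3. Solving gives C1 = -2981/625, C2 = -557/25.

u = -2981*exp(-4*t)/625 - 144*cos(3*t)/625 + 42*sin(3*t)/625 - 557*t*exp(-4*t)/25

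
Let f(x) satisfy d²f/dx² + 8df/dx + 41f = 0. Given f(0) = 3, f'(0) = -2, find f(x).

Characteristic equation r² + 8r + 41 = 0 has discriminant (8)² - 4·(41) = -100 < 0, so r = -4 ± 5i.
Hence f_h = C1*cos(5*x)*exp(-4*x) + C2*exp(-4*x)*sin(5*x).
Apply the initial conditions: f(0) = C1 = 3 and f'(0) = -4*C1 + 5*C2 = -2. Solving gives C1 = 3, C2 = 2.

f = 2*exp(-4*x)*sin(5*x) + 3*cos(5*x)*exp(-4*x)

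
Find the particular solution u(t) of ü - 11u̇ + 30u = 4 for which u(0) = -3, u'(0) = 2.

u = 2/15 - 104*exp(5*t)/5 + 53*exp(6*t)/3

Characteristic equation r² - 11r + 30 = 0 factors as (r - 5)(r - 6) = 0, so r = 5, 6.
Hence u_h = C1*exp(5*t) + C2*exp(6*t).
For the particular solution try u_p = A0. Substituting and matching coefficients of each power of t gives A0 = 2/15, so u_p = 2/15.
General solution: u = 2/15 + C1*exp(5*t) + C2*exp(6*t).
Apply the initial conditions: u(0) = 2/15 + C1 + C2 = -3 and u'(0) = 5*C1 + 6*C2 = 2. Solving gives C1 = -104/5, C2 = 53/3.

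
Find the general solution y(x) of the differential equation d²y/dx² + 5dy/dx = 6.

Characteristic equation r² + 5r = 0 factors as (r + 5)r = 0, so r = -5, 0.
Hence y_h = C1*exp(-5*x) + C2.
Since 0 is a characteristic root (multiplicity 1), multiply the polynomial trial by x: try y_p = A0*x. Substituting and matching coefficients of each power of x gives A0 = 6/5, so y_p = 6*x/5.

y = C2 + 6*x/5 + C1*exp(-5*x)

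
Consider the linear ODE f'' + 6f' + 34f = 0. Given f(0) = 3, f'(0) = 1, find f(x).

Characteristic equation r² + 6r + 34 = 0 has discriminant (6)² - 4·(34) = -100 < 0, so r = -3 ± 5i.
Hence f_h = C1*cos(5*x)*exp(-3*x) + C2*exp(-3*x)*sin(5*x).
Apply the initial conditions: f(0) = C1 = 3 and f'(0) = -3*C1 + 5*C2 = 1. Solving gives C1 = 3, C2 = 2.

f = 2*exp(-3*x)*sin(5*x) + 3*cos(5*x)*exp(-3*x)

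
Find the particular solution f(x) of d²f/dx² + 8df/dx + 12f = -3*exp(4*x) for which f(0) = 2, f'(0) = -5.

f = -exp(4*x)/20 + 7*exp(-6*x)/40 + 15*exp(-2*x)/8

Characteristic equation r² + 8r + 12 = 0 factors as (r + 6)(r + 2) = 0, so r = -6, -2.
Hence f_h = C1*exp(-6*x) + C2*exp(-2*x).
Try f_p = A*exp(4*x). Substituting into the equation and dividing by exp(4*x) gives A = -1/20, so f_p = -exp(4*x)/20.
General solution: f = -exp(4*x)/20 + C1*exp(-6*x) + C2*exp(-2*x).
Apply the initial conditions: f(0) = -1/20 + C1 + C2 = 2 and f'(0) = -1/5 - 6*C1 - 2*C2 = -5. Solving gives C1 = 7/40, C2 = 15/8.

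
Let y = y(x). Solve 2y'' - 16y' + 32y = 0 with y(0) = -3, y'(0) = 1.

Divide through by 2: y'' - 8y' + 16y = 0.
Characteristic equation r² - 8r + 16 = 0 has discriminant (-8)² - 4·(16) = 0, so r = 4 is a repeated root.
Hence y_h = (C1 + C2*x)*exp(4*x).
Apply the initial conditions: y(0) = C1 = -3 and y'(0) = C2 + 4*C1 = 1. Solving gives C1 = -3, C2 = 13.

y = -3*exp(4*x) + 13*x*exp(4*x)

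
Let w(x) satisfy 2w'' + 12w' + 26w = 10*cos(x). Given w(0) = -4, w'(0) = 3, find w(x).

w = cos(x)/3 + sin(x)/6 - 61*exp(-3*x)*sin(2*x)/12 - 13*cos(2*x)*exp(-3*x)/3

Divide through by 2: w'' + 6w' + 13w = 5*cos(x).
Characteristic equation r² + 6r + 13 = 0 has discriminant (6)² - 4·(13) = -16 < 0, so r = -3 ± 2i.
Hence w_h = C1*cos(2*x)*exp(-3*x) + C2*exp(-3*x)*sin(2*x).
Try w_p = A*cos(x) + B*sin(x). Substituting and equating the coefficients of cos(x) and sin(x) gives A = 1/3, B = 1/6, so w_p = cos(x)/3 + sin(x)/6.
General solution: w = cos(x)/3 + sin(x)/6 + C1*cos(2*x)*exp(-3*x) + C2*exp(-3*x)*sin(2*x).
Apply the initial conditions: w(0) = 1/3 + C1 = -4 and w'(0) = 1/6 - 3*C1 + 2*C2 = 3. Solving gives C1 = -13/3, C2 = -61/12.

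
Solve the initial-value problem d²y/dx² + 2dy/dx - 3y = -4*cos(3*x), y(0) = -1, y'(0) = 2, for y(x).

Characteristic equation r² + 2r - 3 = 0 factors as (r - 1)(r + 3) = 0, so r = 1, -3.
Hence y_h = C1*exp(x) + C2*exp(-3*x).
Try y_p = A*cos(3*x) + B*sin(3*x). Substituting and equating the coefficients of cos(3x) and sin(3x) gives A = 4/15, B = -2/15, so y_p = -2*sin(3*x)/15 + 4*cos(3*x)/15.
General solution: y = -2*sin(3*x)/15 + 4*cos(3*x)/15 + C1*exp(x) + C2*exp(-3*x).
Apply the initial conditions: y(0) = 4/15 + C1 + C2 = -1 and y'(0) = -2/5 + C1 - 3*C2 = 2. Solving gives C1 = -7/20, C2 = -11/12.

y = -11*exp(-3*x)/12 - 7*exp(x)/20 - 2*sin(3*x)/15 + 4*cos(3*x)/15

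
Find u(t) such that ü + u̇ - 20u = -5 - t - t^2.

Characteristic equation r² + r - 20 = 0 factors as (r - 4)(r + 5) = 0, so r = 4, -5.
Hence u_h = C1*exp(4*t) + C2*exp(-5*t).
For the particular solution try u_p = A0 + A1*t + A2*t^2. Substituting and matching coefficients of each power of t gives A0 = 1031/4000, A1 = 11/200, A2 = 1/20, so u_p = 1031/4000 + t^2/20 + 11*t/200.

u = 1031/4000 + t**2/20 + 11*t/200 + C1*exp(4*t) + C2*exp(-5*t)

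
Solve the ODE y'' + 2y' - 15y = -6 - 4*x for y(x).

y = 98/225 + 4*x/15 + C1*exp(3*x) + C2*exp(-5*x)

Characteristic equation r² + 2r - 15 = 0 factors as (r - 3)(r + 5) = 0, so r = 3, -5.
Hence y_h = C1*exp(3*x) + C2*exp(-5*x).
For the particular solution try y_p = A0 + A1*x. Substituting and matching coefficients of each power of x gives A0 = 98/225, A1 = 4/15, so y_p = 98/225 + 4*x/15.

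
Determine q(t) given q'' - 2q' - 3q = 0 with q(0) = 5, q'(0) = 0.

Characteristic equation r² - 2r - 3 = 0 factors as (r - 3)(r + 1) = 0, so r = 3, -1.
Hence q_h = C1*exp(3*t) + C2*exp(-t).
Apply the initial conditions: q(0) = C1 + C2 = 5 and q'(0) = -C2 + 3*C1 = 0. Solving gives C1 = 5/4, C2 = 15/4.

q = 5*exp(3*t)/4 + 15*exp(-t)/4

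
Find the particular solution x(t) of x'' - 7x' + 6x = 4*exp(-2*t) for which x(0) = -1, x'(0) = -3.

Characteristic equation r² - 7r + 6 = 0 factors as (r - 6)(r - 1) = 0, so r = 6, 1.
Hence x_h = C1*exp(6*t) + C2*exp(t).
Try x_p = A*exp(-2*t). Substituting into the equation and dividing by exp(-2*t) gives A = 1/6, so x_p = exp(-2*t)/6.
General solution: x = exp(-2*t)/6 + C1*exp(6*t) + C2*exp(t).
Apply the initial conditions: x(0) = 1/6 + C1 + C2 = -1 and x'(0) = -1/3 + C2 + 6*C1 = -3. Solving gives C1 = -3/10, C2 = -13/15.

x = -13*exp(t)/15 - 3*exp(6*t)/10 + exp(-2*t)/6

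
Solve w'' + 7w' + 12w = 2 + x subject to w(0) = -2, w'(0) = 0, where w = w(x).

Characteristic equation r² + 7r + 12 = 0 factors as (r + 4)(r + 3) = 0, so r = -4, -3.
Hence w_h = C1*exp(-4*x) + C2*exp(-3*x).
For the particular solution try w_p = A0 + A1*x. Substituting and matching coefficients of each power of x gives A0 = 17/144, A1 = 1/12, so w_p = 17/144 + x/12.
General solution: w = 17/144 + x/12 + C1*exp(-4*x) + C2*exp(-3*x).
Apply the initial conditions: w(0) = 17/144 + C1 + C2 = -2 and w'(0) = 1/12 - 4*C1 - 3*C2 = 0. Solving gives C1 = 103/16, C2 = -77/9.

w = 17/144 - 77*exp(-3*x)/9 + x/12 + 103*exp(-4*x)/16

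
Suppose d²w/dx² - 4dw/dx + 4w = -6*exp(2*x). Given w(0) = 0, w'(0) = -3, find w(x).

w = -3*x*exp(2*x) - 3*x**2*exp(2*x)

Characteristic equation r² - 4r + 4 = 0 has discriminant (-4)² - 4·(4) = 0, so r = 2 is a repeated root.
Hence w_h = (C1 + C2*x)*exp(2*x).
Since exp(2*x) solves the homogeneous equation (r = 2 is a root of multiplicity 2), multiply the trial by x^2. Try w_p = A*x^2*exp(2*x). Substituting into the equation and dividing by exp(2*x) gives A = -3, so w_p = -3*x^2*exp(2*x).
General solution: w = C1*exp(2*x) - 3*x^2*exp(2*x) + C2*x*exp(2*x).
Apply the initial conditions: w(0) = C1 = 0 and w'(0) = C2 + 2*C1 = -3. Solving gives C1 = 0, C2 = -3.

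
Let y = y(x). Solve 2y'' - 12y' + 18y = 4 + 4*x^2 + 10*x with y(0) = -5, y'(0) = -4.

Divide through by 2: y'' - 6y' + 9y = 2 + 2*x^2 + 5*x.
Characteristic equation r² - 6r + 9 = 0 has discriminant (-6)² - 4·(9) = 0, so r = 3 is a repeated root.
Hence y_h = (C1 + C2*x)*exp(3*x).
For the particular solution try y_p = A0 + A1*x + A2*x^2. Substituting and matching coefficients of each power of x gives A0 = 20/27, A1 = 23/27, A2 = 2/9, so y_p = 20/27 + 2*x^2/9 + 23*x/27.
General solution: y = 20/27 + 2*x^2/9 + 23*x/27 + C1*exp(3*x) + C2*x*exp(3*x).
Apply the initial conditions: y(0) = 20/27 + C1 = -5 and y'(0) = 23/27 + C2 + 3*C1 = -4. Solving gives C1 = -155/27, C2 = 334/27.

y = 20/27 - 155*exp(3*x)/27 + 2*x**2/9 + 23*x/27 + 334*x*exp(3*x)/27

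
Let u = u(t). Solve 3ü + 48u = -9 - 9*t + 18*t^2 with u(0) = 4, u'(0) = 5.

Divide through by 3: u'' + 16u = -3 - 3*t + 6*t^2.
Characteristic equation r² + 16 = 0 has discriminant (0)² - 4·(16) = -64 < 0, so r = ± 4i.
Hence u_h = C1*cos(4*t) + C2*sin(4*t).
For the particular solution try u_p = A0 + A1*t + A2*t^2. Substituting and matching coefficients of each power of t gives A0 = -15/64, A1 = -3/16, A2 = 3/8, so u_p = -15/64 - 3*t/16 + 3*t^2/8.
General solution: u = -15/64 - 3*t/16 + 3*t^2/8 + C1*cos(4*t) + C2*sin(4*t).
Apply the initial conditions: u(0) = -15/64 + C1 = 4 and u'(0) = -3/16 + 4*C2 = 5. Solving gives C1 = 271/64, C2 = 83/64.

u = -15/64 - 3*t/16 + 3*t**2/8 + 83*sin(4*t)/64 + 271*cos(4*t)/64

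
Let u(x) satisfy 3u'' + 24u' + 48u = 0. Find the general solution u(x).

u = C1*exp(-4*x) + C2*x*exp(-4*x)

Divide through by 3: u'' + 8u' + 16u = 0.
Characteristic equation r² + 8r + 16 = 0 has discriminant (8)² - 4·(16) = 0, so r = -4 is a repeated root.
Hence u_h = (C1 + C2*x)*exp(-4*x).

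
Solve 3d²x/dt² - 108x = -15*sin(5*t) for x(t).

x = 5*sin(5*t)/61 + C1*exp(-6*t) + C2*exp(6*t)

Divide through by 3: x'' - 36x = -5*sin(5*t).
Characteristic equation r² - 36 = 0 factors as (r + 6)(r - 6) = 0, so r = -6, 6.
Hence x_h = C1*exp(-6*t) + C2*exp(6*t).
Try x_p = A*cos(5*t) + B*sin(5*t). Substituting and equating the coefficients of cos(5t) and sin(5t) gives A = 0, B = 5/61, so x_p = 5*sin(5*t)/61.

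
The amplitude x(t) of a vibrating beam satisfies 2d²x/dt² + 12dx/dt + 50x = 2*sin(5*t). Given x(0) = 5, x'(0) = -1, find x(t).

Divide through by 2: x'' + 6x' + 25x = sin(5*t).
Characteristic equation r² + 6r + 25 = 0 has discriminant (6)² - 4·(25) = -64 < 0, so r = -3 ± 4i.
Hence x_h = C1*cos(4*t)*exp(-3*t) + C2*exp(-3*t)*sin(4*t).
Try x_p = A*cos(5*t) + B*sin(5*t). Substituting and equating the coefficients of cos(5t) and sin(5t) gives A = -1/30, B = 0, so x_p = -cos(5*t)/30.
General solution: x = -cos(5*t)/30 + C1*cos(4*t)*exp(-3*t) + C2*exp(-3*t)*sin(4*t).
Apply the initial conditions: x(0) = -1/30 + C1 = 5 and x'(0) = -3*C1 + 4*C2 = -1. Solving gives C1 = 151/30, C2 = 141/40.

x = -cos(5*t)/30 + 141*exp(-3*t)*sin(4*t)/40 + 151*cos(4*t)*exp(-3*t)/30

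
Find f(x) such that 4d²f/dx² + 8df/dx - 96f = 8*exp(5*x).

f = 2*exp(5*x)/11 + C1*exp(-6*x) + C2*exp(4*x)

Divide through by 4: f'' + 2f' - 24f = 2*exp(5*x).
Characteristic equation r² + 2r - 24 = 0 factors as (r + 6)(r - 4) = 0, so r = -6, 4.
Hence f_h = C1*exp(-6*x) + C2*exp(4*x).
Try f_p = A*exp(5*x). Substituting into the equation and dividing by exp(5*x) gives A = 2/11, so f_p = 2*exp(5*x)/11.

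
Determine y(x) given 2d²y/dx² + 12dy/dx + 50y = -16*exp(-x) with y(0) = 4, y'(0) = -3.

Divide through by 2: y'' + 6y' + 25y = -8*exp(-x).
Characteristic equation r² + 6r + 25 = 0 has discriminant (6)² - 4·(25) = -64 < 0, so r = -3 ± 4i.
Hence y_h = C1*cos(4*x)*exp(-3*x) + C2*exp(-3*x)*sin(4*x).
Try y_p = A*exp(-x). Substituting into the equation and dividing by exp(-x) gives A = -2/5, so y_p = -2*exp(-x)/5.
General solution: y = -2*exp(-x)/5 + C1*cos(4*x)*exp(-3*x) + C2*exp(-3*x)*sin(4*x).
Apply the initial conditions: y(0) = -2/5 + C1 = 4 and y'(0) = 2/5 - 3*C1 + 4*C2 = -3. Solving gives C1 = 22/5, C2 = 49/20.

y = -2*exp(-x)/5 + 22*cos(4*x)*exp(-3*x)/5 + 49*exp(-3*x)*sin(4*x)/20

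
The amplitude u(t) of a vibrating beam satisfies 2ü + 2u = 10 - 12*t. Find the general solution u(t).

u = 5 - 6*t + C1*cos(t) + C2*sin(t)

Divide through by 2: u'' + u = 5 - 6*t.
Characteristic equation r² + 1 = 0 has discriminant (0)² - 4·(1) = -4 < 0, so r = ± i.
Hence u_h = C1*cos(t) + C2*sin(t).
For the particular solution try u_p = A0 + A1*t. Substituting and matching coefficients of each power of t gives A0 = 5, A1 = -6, so u_p = 5 - 6*t.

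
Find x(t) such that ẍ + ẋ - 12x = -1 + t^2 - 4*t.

Characteristic equation r² + r - 12 = 0 factors as (r - 3)(r + 4) = 0, so r = 3, -4.
Hence x_h = C1*exp(3*t) + C2*exp(-4*t).
For the particular solution try x_p = A0 + A1*t + A2*t^2. Substituting and matching coefficients of each power of t gives A0 = 83/864, A1 = 23/72, A2 = -1/12, so x_p = 83/864 - t^2/12 + 23*t/72.

x = 83/864 - t**2/12 + 23*t/72 + C1*exp(3*t) + C2*exp(-4*t)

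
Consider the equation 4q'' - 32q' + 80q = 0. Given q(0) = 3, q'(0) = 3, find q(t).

q = 3*cos(2*t)*exp(4*t) - 9*exp(4*t)*sin(2*t)/2

Divide through by 4: q'' - 8q' + 20q = 0.
Characteristic equation r² - 8r + 20 = 0 has discriminant (-8)² - 4·(20) = -16 < 0, so r = 4 ± 2i.
Hence q_h = C1*cos(2*t)*exp(4*t) + C2*exp(4*t)*sin(2*t).
Apply the initial conditions: q(0) = C1 = 3 and q'(0) = 2*C2 + 4*C1 = 3. Solving gives C1 = 3, C2 = -9/2.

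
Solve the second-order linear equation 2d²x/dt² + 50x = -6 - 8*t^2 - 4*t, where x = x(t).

Divide through by 2: x'' + 25x = -3 - 4*t^2 - 2*t.
Characteristic equation r² + 25 = 0 has discriminant (0)² - 4·(25) = -100 < 0, so r = ± 5i.
Hence x_h = C1*cos(5*t) + C2*sin(5*t).
For the particular solution try x_p = A0 + A1*t + A2*t^2. Substituting and matching coefficients of each power of t gives A0 = -67/625, A1 = -2/25, A2 = -4/25, so x_p = -67/625 - 4*t^2/25 - 2*t/25.

x = -67/625 - 4*t**2/25 - 2*t/25 + C1*cos(5*t) + C2*sin(5*t)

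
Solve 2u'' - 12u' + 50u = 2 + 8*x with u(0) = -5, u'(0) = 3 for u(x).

u = 49/625 + 4*x/25 - 3174*cos(4*x)*exp(3*x)/625 + 11297*exp(3*x)*sin(4*x)/2500

Divide through by 2: u'' - 6u' + 25u = 1 + 4*x.
Characteristic equation r² - 6r + 25 = 0 has discriminant (-6)² - 4·(25) = -64 < 0, so r = 3 ± 4i.
Hence u_h = C1*cos(4*x)*exp(3*x) + C2*exp(3*x)*sin(4*x).
For the particular solution try u_p = A0 + A1*x. Substituting and matching coefficients of each power of x gives A0 = 49/625, A1 = 4/25, so u_p = 49/625 + 4*x/25.
General solution: u = 49/625 + 4*x/25 + C1*cos(4*x)*exp(3*x) + C2*exp(3*x)*sin(4*x).
Apply the initial conditions: u(0) = 49/625 + C1 = -5 and u'(0) = 4/25 + 3*C1 + 4*C2 = 3. Solving gives C1 = -3174/625, C2 = 11297/2500.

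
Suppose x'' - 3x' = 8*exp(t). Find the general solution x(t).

Characteristic equation r² - 3r = 0 factors as (r - 3)r = 0, so r = 3, 0.
Hence x_h = C1*exp(3*t) + C2.
Try x_p = A*exp(t). Substituting into the equation and dividing by exp(t) gives A = -4, so x_p = -4*exp(t).

x = C2 - 4*exp(t) + C1*exp(3*t)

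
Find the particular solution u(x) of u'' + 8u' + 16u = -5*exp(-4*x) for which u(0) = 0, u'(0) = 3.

u = 3*x*exp(-4*x) - 5*x**2*exp(-4*x)/2

Characteristic equation r² + 8r + 16 = 0 has discriminant (8)² - 4·(16) = 0, so r = -4 is a repeated root.
Hence u_h = (C1 + C2*x)*exp(-4*x).
Since exp(-4*x) solves the homogeneous equation (r = -4 is a root of multiplicity 2), multiply the trial by x^2. Try u_p = A*x^2*exp(-4*x). Substituting into the equation and dividing by exp(-4*x) gives A = -5/2, so u_p = -5*x^2*exp(-4*x)/2.
General solution: u = C1*exp(-4*x) - 5*x^2*exp(-4*x)/2 + C2*x*exp(-4*x).
Apply the initial conditions: u(0) = C1 = 0 and u'(0) = C2 - 4*C1 = 3. Solving gives C1 = 0, C2 = 3.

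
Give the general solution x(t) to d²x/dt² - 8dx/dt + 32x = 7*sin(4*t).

x = 7*cos(4*t)/40 + 7*sin(4*t)/80 + C1*cos(4*t)*exp(4*t) + C2*exp(4*t)*sin(4*t)

Characteristic equation r² - 8r + 32 = 0 has discriminant (-8)² - 4·(32) = -64 < 0, so r = 4 ± 4i.
Hence x_h = C1*cos(4*t)*exp(4*t) + C2*exp(4*t)*sin(4*t).
Try x_p = A*cos(4*t) + B*sin(4*t). Substituting and equating the coefficients of cos(4t) and sin(4t) gives A = 7/40, B = 7/80, so x_p = 7*cos(4*t)/40 + 7*sin(4*t)/80.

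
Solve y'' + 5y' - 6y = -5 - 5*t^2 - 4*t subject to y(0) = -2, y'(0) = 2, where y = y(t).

y = 305/108 - 515*exp(-6*t)/756 - 29*exp(t)/7 + 5*t**2/6 + 37*t/18

Characteristic equation r² + 5r - 6 = 0 factors as (r + 6)(r - 1) = 0, so r = -6, 1.
Hence y_h = C1*exp(-6*t) + C2*exp(t).
For the particular solution try y_p = A0 + A1*t + A2*t^2. Substituting and matching coefficients of each power of t gives A0 = 305/108, A1 = 37/18, A2 = 5/6, so y_p = 305/108 + 5*t^2/6 + 37*t/18.
General solution: y = 305/108 + 5*t^2/6 + 37*t/18 + C1*exp(-6*t) + C2*exp(t).
Apply the initial conditions: y(0) = 305/108 + C1 + C2 = -2 and y'(0) = 37/18 + C2 - 6*C1 = 2. Solving gives C1 = -515/756, C2 = -29/7.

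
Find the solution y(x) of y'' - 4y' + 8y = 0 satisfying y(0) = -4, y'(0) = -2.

y = -4*cos(2*x)*exp(2*x) + 3*exp(2*x)*sin(2*x)

Characteristic equation r² - 4r + 8 = 0 has discriminant (-4)² - 4·(8) = -16 < 0, so r = 2 ± 2i.
Hence y_h = C1*cos(2*x)*exp(2*x) + C2*exp(2*x)*sin(2*x).
Apply the initial conditions: y(0) = C1 = -4 and y'(0) = 2*C1 + 2*C2 = -2. Solving gives C1 = -4, C2 = 3.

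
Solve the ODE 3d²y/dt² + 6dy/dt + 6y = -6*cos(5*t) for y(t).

Divide through by 3: y'' + 2y' + 2y = -2*cos(5*t).
Characteristic equation r² + 2r + 2 = 0 has discriminant (2)² - 4·(2) = -4 < 0, so r = -1 ± i.
Hence y_h = C1*cos(t)*exp(-t) + C2*exp(-t)*sin(t).
Try y_p = A*cos(5*t) + B*sin(5*t). Substituting and equating the coefficients of cos(5t) and sin(5t) gives A = 46/629, B = -20/629, so y_p = -20*sin(5*t)/629 + 46*cos(5*t)/629.

y = -20*sin(5*t)/629 + 46*cos(5*t)/629 + C1*cos(t)*exp(-t) + C2*exp(-t)*sin(t)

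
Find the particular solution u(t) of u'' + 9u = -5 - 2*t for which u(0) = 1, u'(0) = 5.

Characteristic equation r² + 9 = 0 has discriminant (0)² - 4·(9) = -36 < 0, so r = ± 3i.
Hence u_h = C1*cos(3*t) + C2*sin(3*t).
For the particular solution try u_p = A0 + A1*t. Substituting and matching coefficients of each power of t gives A0 = -5/9, A1 = -2/9, so u_p = -5/9 - 2*t/9.
General solution: u = -5/9 - 2*t/9 + C1*cos(3*t) + C2*sin(3*t).
Apply the initial conditions: u(0) = -5/9 + C1 = 1 and u'(0) = -2/9 + 3*C2 = 5. Solving gives C1 = 14/9, C2 = 47/27.

u = -5/9 - 2*t/9 + 14*cos(3*t)/9 + 47*sin(3*t)/27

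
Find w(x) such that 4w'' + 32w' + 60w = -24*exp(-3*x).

w = C1*exp(-3*x) + C2*exp(-5*x) - 3*x*exp(-3*x)

Divide through by 4: w'' + 8w' + 15w = -6*exp(-3*x).
Characteristic equation r² + 8r + 15 = 0 factors as (r + 3)(r + 5) = 0, so r = -3, -5.
Hence w_h = C1*exp(-3*x) + C2*exp(-5*x).
Since exp(-3*x) solves the homogeneous equation (r = -3 is a root of multiplicity 1), multiply the trial by x. Try w_p = A*x*exp(-3*x). Substituting into the equation and dividing by exp(-3*x) gives A = -3, so w_p = -3*x*exp(-3*x).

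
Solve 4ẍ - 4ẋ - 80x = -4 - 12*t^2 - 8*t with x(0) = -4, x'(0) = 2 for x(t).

Divide through by 4: x'' - x' - 20x = -1 - 3*t^2 - 2*t.
Characteristic equation r² - r - 20 = 0 factors as (r - 5)(r + 4) = 0, so r = 5, -4.
Hence x_h = C1*exp(5*t) + C2*exp(-4*t).
For the particular solution try x_p = A0 + A1*t + A2*t^2. Substituting and matching coefficients of each power of t gives A0 = 243/4000, A1 = 17/200, A2 = 3/20, so x_p = 243/4000 + 3*t^2/20 + 17*t/200.
General solution: x = 243/4000 + 3*t^2/20 + 17*t/200 + C1*exp(5*t) + C2*exp(-4*t).
Apply the initial conditions: x(0) = 243/4000 + C1 + C2 = -4 and x'(0) = 17/200 - 4*C2 + 5*C1 = 2. Solving gives C1 = -199/125, C2 = -79/32.

x = 243/4000 - 199*exp(5*t)/125 - 79*exp(-4*t)/32 + 3*t**2/20 + 17*t/200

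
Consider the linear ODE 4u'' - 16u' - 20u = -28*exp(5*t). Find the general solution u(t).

Divide through by 4: u'' - 4u' - 5u = -7*exp(5*t).
Characteristic equation r² - 4r - 5 = 0 factors as (r + 1)(r - 5) = 0, so r = -1, 5.
Hence u_h = C1*exp(-t) + C2*exp(5*t).
Since exp(5*t) solves the homogeneous equation (r = 5 is a root of multiplicity 1), multiply the trial by t. Try u_p = A*t*exp(5*t). Substituting into the equation and dividing by exp(5*t) gives A = -7/6, so u_p = -7*t*exp(5*t)/6.

u = C1*exp(-t) + C2*exp(5*t) - 7*t*exp(5*t)/6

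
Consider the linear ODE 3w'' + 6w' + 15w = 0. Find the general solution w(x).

w = C1*cos(2*x)*exp(-x) + C2*exp(-x)*sin(2*x)

Divide through by 3: w'' + 2w' + 5w = 0.
Characteristic equation r² + 2r + 5 = 0 has discriminant (2)² - 4·(5) = -16 < 0, so r = -1 ± 2i.
Hence w_h = C1*cos(2*x)*exp(-x) + C2*exp(-x)*sin(2*x).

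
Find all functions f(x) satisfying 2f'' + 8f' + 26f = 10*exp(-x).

Divide through by 2: f'' + 4f' + 13f = 5*exp(-x).
Characteristic equation r² + 4r + 13 = 0 has discriminant (4)² - 4·(13) = -36 < 0, so r = -2 ± 3i.
Hence f_h = C1*cos(3*x)*exp(-2*x) + C2*exp(-2*x)*sin(3*x).
Try f_p = A*exp(-x). Substituting into the equation and dividing by exp(-x) gives A = 1/2, so f_p = exp(-x)/2.

f = exp(-x)/2 + C1*cos(3*x)*exp(-2*x) + C2*exp(-2*x)*sin(3*x)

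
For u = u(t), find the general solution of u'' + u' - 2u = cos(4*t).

u = -9*cos(4*t)/170 + sin(4*t)/85 + C1*exp(t) + C2*exp(-2*t)

Characteristic equation r² + r - 2 = 0 factors as (r - 1)(r + 2) = 0, so r = 1, -2.
Hence u_h = C1*exp(t) + C2*exp(-2*t).
Try u_p = A*cos(4*t) + B*sin(4*t). Substituting and equating the coefficients of cos(4t) and sin(4t) gives A = -9/170, B = 1/85, so u_p = -9*cos(4*t)/170 + sin(4*t)/85.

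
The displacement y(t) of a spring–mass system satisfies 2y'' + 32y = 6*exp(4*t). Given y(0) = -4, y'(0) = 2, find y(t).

Divide through by 2: y'' + 16y = 3*exp(4*t).
Characteristic equation r² + 16 = 0 has discriminant (0)² - 4·(16) = -64 < 0, so r = ± 4i.
Hence y_h = C1*cos(4*t) + C2*sin(4*t).
Try y_p = A*exp(4*t). Substituting into the equation and dividing by exp(4*t) gives A = 3/32, so y_p = 3*exp(4*t)/32.
General solution: y = 3*exp(4*t)/32 + C1*cos(4*t) + C2*sin(4*t).
Apply the initial conditions: y(0) = 3/32 + C1 = -4 and y'(0) = 3/8 + 4*C2 = 2. Solving gives C1 = -131/32, C2 = 13/32.

y = -131*cos(4*t)/32 + 3*exp(4*t)/32 + 13*sin(4*t)/32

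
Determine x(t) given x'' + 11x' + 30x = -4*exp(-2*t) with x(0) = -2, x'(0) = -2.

Characteristic equation r² + 11r + 30 = 0 factors as (r + 6)(r + 5) = 0, so r = -6, -5.
Hence x_h = C1*exp(-6*t) + C2*exp(-5*t).
Try x_p = A*exp(-2*t). Substituting into the equation and dividing by exp(-2*t) gives A = -1/3, so x_p = -exp(-2*t)/3.
General solution: x = -exp(-2*t)/3 + C1*exp(-6*t) + C2*exp(-5*t).
Apply the initial conditions: x(0) = -1/3 + C1 + C2 = -2 and x'(0) = 2/3 - 6*C1 - 5*C2 = -2. Solving gives C1 = 11, C2 = -38/3.

x = 11*exp(-6*t) - 38*exp(-5*t)/3 - exp(-2*t)/3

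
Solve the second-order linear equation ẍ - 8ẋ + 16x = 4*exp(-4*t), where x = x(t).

Characteristic equation r² - 8r + 16 = 0 has discriminant (-8)² - 4·(16) = 0, so r = 4 is a repeated root.
Hence x_h = (C1 + C2*t)*exp(4*t).
Try x_p = A*exp(-4*t). Substituting into the equation and dividing by exp(-4*t) gives A = 1/16, so x_p = exp(-4*t)/16.

x = exp(-4*t)/16 + C1*exp(4*t) + C2*t*exp(4*t)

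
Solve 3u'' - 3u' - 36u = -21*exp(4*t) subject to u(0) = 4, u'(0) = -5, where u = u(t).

Divide through by 3: u'' - u' - 12u = -7*exp(4*t).
Characteristic equation r² - r - 12 = 0 factors as (r + 3)(r - 4) = 0, so r = -3, 4.
Hence u_h = C1*exp(-3*t) + C2*exp(4*t).
Since exp(4*t) solves the homogeneous equation (r = 4 is a root of multiplicity 1), multiply the trial by t. Try u_p = A*t*exp(4*t). Substituting into the equation and dividing by exp(4*t) gives A = -1, so u_p = -t*exp(4*t).
General solution: u = C1*exp(-3*t) + C2*exp(4*t) - t*exp(4*t).
Apply the initial conditions: u(0) = C1 + C2 = 4 and u'(0) = -1 - 3*C1 + 4*C2 = -5. Solving gives C1 = 20/7, C2 = 8/7.

u = 8*exp(4*t)/7 + 20*exp(-3*t)/7 - t*exp(4*t)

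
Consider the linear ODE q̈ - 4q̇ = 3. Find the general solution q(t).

q = C2 - 3*t/4 + C1*exp(4*t)

Characteristic equation r² - 4r = 0 factors as (r - 4)r = 0, so r = 4, 0.
Hence q_h = C1*exp(4*t) + C2.
Since 1 solves the homogeneous equation (r = 0 is a root of multiplicity 1), multiply the trial by t. Try q_p = A*t. Substituting into the equation and dividing by 1 gives A = -3/4, so q_p = -3*t/4.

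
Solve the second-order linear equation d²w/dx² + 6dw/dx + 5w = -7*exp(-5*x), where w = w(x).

w = C1*exp(-5*x) + C2*exp(-x) + 7*x*exp(-5*x)/4

Characteristic equation r² + 6r + 5 = 0 factors as (r + 5)(r + 1) = 0, so r = -5, -1.
Hence w_h = C1*exp(-5*x) + C2*exp(-x).
Since exp(-5*x) solves the homogeneous equation (r = -5 is a root of multiplicity 1), multiply the trial by x. Try w_p = A*x*exp(-5*x). Substituting into the equation and dividing by exp(-5*x) gives A = 7/4, so w_p = 7*x*exp(-5*x)/4.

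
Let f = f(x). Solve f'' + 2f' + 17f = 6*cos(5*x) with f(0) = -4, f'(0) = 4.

f = -12*cos(5*x)/41 + 15*sin(5*x)/41 - 152*cos(4*x)*exp(-x)/41 - 63*exp(-x)*sin(4*x)/164

Characteristic equation r² + 2r + 17 = 0 has discriminant (2)² - 4·(17) = -64 < 0, so r = -1 ± 4i.
Hence f_h = C1*cos(4*x)*exp(-x) + C2*exp(-x)*sin(4*x).
Try f_p = A*cos(5*x) + B*sin(5*x). Substituting and equating the coefficients of cos(5x) and sin(5x) gives A = -12/41, B = 15/41, so f_p = -12*cos(5*x)/41 + 15*sin(5*x)/41.
General solution: f = -12*cos(5*x)/41 + 15*sin(5*x)/41 + C1*cos(4*x)*exp(-x) + C2*exp(-x)*sin(4*x).
Apply the initial conditions: f(0) = -12/41 + C1 = -4 and f'(0) = 75/41 - C1 + 4*C2 = 4. Solving gives C1 = -152/41, C2 = -63/164.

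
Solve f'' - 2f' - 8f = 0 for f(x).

Characteristic equation r² - 2r - 8 = 0 factors as (r - 4)(r + 2) = 0, so r = 4, -2.
Hence f_h = C1*exp(4*x) + C2*exp(-2*x).

f = C1*exp(4*x) + C2*exp(-2*x)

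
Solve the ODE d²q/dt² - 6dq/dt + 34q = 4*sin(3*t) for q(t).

q = 72*cos(3*t)/949 + 100*sin(3*t)/949 + C1*cos(5*t)*exp(3*t) + C2*exp(3*t)*sin(5*t)

Characteristic equation r² - 6r + 34 = 0 has discriminant (-6)² - 4·(34) = -100 < 0, so r = 3 ± 5i.
Hence q_h = C1*cos(5*t)*exp(3*t) + C2*exp(3*t)*sin(5*t).
Try q_p = A*cos(3*t) + B*sin(3*t). Substituting and equating the coefficients of cos(3t) and sin(3t) gives A = 72/949, B = 100/949, so q_p = 72*cos(3*t)/949 + 100*sin(3*t)/949.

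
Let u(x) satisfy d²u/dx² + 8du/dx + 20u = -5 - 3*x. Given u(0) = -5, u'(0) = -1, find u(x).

Characteristic equation r² + 8r + 20 = 0 has discriminant (8)² - 4·(20) = -16 < 0, so r = -4 ± 2i.
Hence u_h = C1*cos(2*x)*exp(-4*x) + C2*exp(-4*x)*sin(2*x).
For the particular solution try u_p = A0 + A1*x. Substituting and matching coefficients of each power of x gives A0 = -19/100, A1 = -3/20, so u_p = -19/100 - 3*x/20.
General solution: u = -19/100 - 3*x/20 + C1*cos(2*x)*exp(-4*x) + C2*exp(-4*x)*sin(2*x).
Apply the initial conditions: u(0) = -19/100 + C1 = -5 and u'(0) = -3/20 - 4*C1 + 2*C2 = -1. Solving gives C1 = -481/100, C2 = -2009/200.

u = -19/100 - 3*x/20 - 2009*exp(-4*x)*sin(2*x)/200 - 481*cos(2*x)*exp(-4*x)/100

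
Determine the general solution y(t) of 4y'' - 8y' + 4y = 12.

Divide through by 4: y'' - 2y' + y = 3.
Characteristic equation r² - 2r + 1 = 0 has discriminant (-2)² - 4·(1) = 0, so r = 1 is a repeated root.
Hence y_h = (C1 + C2*t)*exp(t).
For the particular solution try y_p = A0. Substituting and matching coefficients of each power of t gives A0 = 3, so y_p = 3.

y = 3 + C1*exp(t) + C2*t*exp(t)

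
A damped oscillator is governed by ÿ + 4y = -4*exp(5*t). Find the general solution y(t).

Characteristic equation r² + 4 = 0 has discriminant (0)² - 4·(4) = -16 < 0, so r = ± 2i.
Hence y_h = C1*cos(2*t) + C2*sin(2*t).
Try y_p = A*exp(5*t). Substituting into the equation and dividing by exp(5*t) gives A = -4/29, so y_p = -4*exp(5*t)/29.

y = -4*exp(5*t)/29 + C1*cos(2*t) + C2*sin(2*t)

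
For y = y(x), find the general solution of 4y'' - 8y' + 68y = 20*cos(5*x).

y = -25*sin(5*x)/82 - 10*cos(5*x)/41 + C1*cos(4*x)*exp(x) + C2*exp(x)*sin(4*x)

Divide through by 4: y'' - 2y' + 17y = 5*cos(5*x).
Characteristic equation r² - 2r + 17 = 0 has discriminant (-2)² - 4·(17) = -64 < 0, so r = 1 ± 4i.
Hence y_h = C1*cos(4*x)*exp(x) + C2*exp(x)*sin(4*x).
Try y_p = A*cos(5*x) + B*sin(5*x). Substituting and equating the coefficients of cos(5x) and sin(5x) gives A = -10/41, B = -25/82, so y_p = -25*sin(5*x)/82 - 10*cos(5*x)/41.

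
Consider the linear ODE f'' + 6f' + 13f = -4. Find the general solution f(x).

f = -4/13 + C1*cos(2*x)*exp(-3*x) + C2*exp(-3*x)*sin(2*x)

Characteristic equation r² + 6r + 13 = 0 has discriminant (6)² - 4·(13) = -16 < 0, so r = -3 ± 2i.
Hence f_h = C1*cos(2*x)*exp(-3*x) + C2*exp(-3*x)*sin(2*x).
For the particular solution try f_p = A0. Substituting and matching coefficients of each power of x gives A0 = -4/13, so f_p = -4/13.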